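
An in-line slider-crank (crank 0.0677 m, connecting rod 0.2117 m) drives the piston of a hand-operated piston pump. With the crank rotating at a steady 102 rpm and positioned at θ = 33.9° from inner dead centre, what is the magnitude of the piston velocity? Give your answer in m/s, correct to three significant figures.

0.512

ω = 2π·102/60 = 10.68 rad/s
For an in-line slider-crank, x = r cosθ + √(L² − r² sin²θ), so v = −rω sinθ·[1 + r cosθ/√(L² − r² sin²θ)].
With r = 0.0677 m, L = 0.2117 m, θ = 33.9°: √(L² − r² sin²θ) = 0.20831 m.
v = −0.0677·10.68·0.55775·[1 + 0.0677·0.83001/0.20831] = -0.51212 m/s.
|v| = 0.51212 m/s.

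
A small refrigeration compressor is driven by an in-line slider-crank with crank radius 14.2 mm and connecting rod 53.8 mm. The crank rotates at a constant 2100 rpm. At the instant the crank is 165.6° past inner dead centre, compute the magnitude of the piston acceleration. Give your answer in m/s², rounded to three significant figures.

505

ω = 2π·2100/60 = 219.9 rad/s
x(θ) = r cosθ + √(L² − r² sin²θ); with ω constant, a = ω²·d²x/dθ².
d²x/dθ² = −r cosθ − r²(cos2θ)/√u − r⁴ sin²2θ/(4u^{3/2}),  u = L² − r² sin²θ = 0.00288197 m².
Substituting r = 0.0142 m, L = 0.0538 m, θ = 165.6°: d²x/dθ² = +0.010447 m.
a = ω²·d²x/dθ² = (219.9)²·(+0.010447) = +505.24 m/s²;  |a| = 505.24 m/s².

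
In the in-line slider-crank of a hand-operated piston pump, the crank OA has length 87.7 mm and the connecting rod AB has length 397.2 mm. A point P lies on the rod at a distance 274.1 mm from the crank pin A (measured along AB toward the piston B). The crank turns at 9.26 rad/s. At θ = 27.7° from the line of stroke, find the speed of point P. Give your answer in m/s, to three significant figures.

0.483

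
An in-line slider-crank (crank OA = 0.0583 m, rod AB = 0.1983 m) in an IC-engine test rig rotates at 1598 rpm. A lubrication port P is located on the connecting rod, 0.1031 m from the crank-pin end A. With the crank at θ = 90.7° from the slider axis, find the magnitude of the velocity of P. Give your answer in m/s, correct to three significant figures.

ω = 167.3 rad/s.  Crank-pin speed |V_A| = rω = 9.756 m/s, perpendicular to OA.
Rod angle: sinφ = −(r/L) sinθ ⇒ φ = -17.096°; ω_rod = −rω cosθ/√(L²−r²sin²θ) = +0.62884 rad/s.
V_P = V_A + ω_rod × AP, with AP = 0.1031 m along the rod.
Components: V_Px = −rω sinθ − a·ω_rod·sinφ = -9.7363 m/s;  V_Py = rω cosθ + a·ω_rod·cosφ = -0.057221 m/s.
|V_P| = √(V_Px² + V_Py²) = 9.7364 m/s.

9.74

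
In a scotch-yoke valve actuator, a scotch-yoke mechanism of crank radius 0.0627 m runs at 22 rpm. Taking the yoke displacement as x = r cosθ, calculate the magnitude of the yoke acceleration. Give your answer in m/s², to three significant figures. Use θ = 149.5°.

ω = 2.304 rad/s (from 22 rpm).
x = r cosθ ⇒ ẍ = −rω² cosθ (ω constant).
|a| = rω²|cosθ| = 0.0627·(2.304)²·|cos 149.5°| = 0.28674 m/s².

0.287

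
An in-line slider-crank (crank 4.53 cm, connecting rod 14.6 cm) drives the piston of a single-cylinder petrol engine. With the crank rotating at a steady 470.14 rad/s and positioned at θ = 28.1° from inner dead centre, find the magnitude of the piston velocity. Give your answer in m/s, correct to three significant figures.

12.8

ω = 470.1 rad/s
For an in-line slider-crank, x = r cosθ + √(L² − r² sin²θ), so v = −rω sinθ·[1 + r cosθ/√(L² − r² sin²θ)].
With r = 0.0453 m, L = 0.146 m, θ = 28.1°: √(L² − r² sin²θ) = 0.14443 m.
v = −0.0453·470.1·0.47101·[1 + 0.0453·0.88213/0.14443] = -12.807 m/s.
|v| = 12.807 m/s.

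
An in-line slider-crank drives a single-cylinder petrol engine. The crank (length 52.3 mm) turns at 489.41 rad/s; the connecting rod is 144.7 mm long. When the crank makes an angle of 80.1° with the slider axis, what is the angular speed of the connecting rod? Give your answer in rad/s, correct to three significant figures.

ω = 489.4 rad/s
The rod makes angle φ with the slider axis where L sinφ = r sinθ; differentiating, L cosφ·φ̇ = r ω cosθ.
L cosφ = √(L² − r² sin²θ) = 0.13522 m.
|ω_rod| = r ω |cosθ| / √(L² − r² sin²θ) = 0.0523·489.4·0.17193/0.13522 = 32.546 rad/s.

32.5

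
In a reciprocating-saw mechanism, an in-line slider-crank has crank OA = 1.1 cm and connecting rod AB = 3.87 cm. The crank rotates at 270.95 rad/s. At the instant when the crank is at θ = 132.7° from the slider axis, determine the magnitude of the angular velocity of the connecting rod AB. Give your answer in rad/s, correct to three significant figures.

ω = 270.9 rad/s
The rod makes angle φ with the slider axis where L sinφ = r sinθ; differentiating, L cosφ·φ̇ = r ω cosθ.
L cosφ = √(L² − r² sin²θ) = 0.037846 m.
|ω_rod| = r ω |cosθ| / √(L² − r² sin²θ) = 0.011·270.9·0.67816/0.037846 = 53.406 rad/s.

53.4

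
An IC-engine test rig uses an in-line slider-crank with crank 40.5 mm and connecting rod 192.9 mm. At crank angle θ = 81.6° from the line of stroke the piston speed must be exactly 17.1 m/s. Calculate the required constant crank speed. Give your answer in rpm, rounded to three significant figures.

3950

For an in-line slider-crank, |v_piston| = rω|sinθ|·[1 + r cosθ/√(L² − r² sin²θ)].
With r = 0.0405 m, L = 0.1929 m, θ = 81.6°: the bracketed kinematic factor |dx/dθ| = 0.041322 m.
ω = v/|dx/dθ| = 17.1/0.041322 = 413.83 rad/s.
N = 60ω/(2π) = 3951.7 rpm.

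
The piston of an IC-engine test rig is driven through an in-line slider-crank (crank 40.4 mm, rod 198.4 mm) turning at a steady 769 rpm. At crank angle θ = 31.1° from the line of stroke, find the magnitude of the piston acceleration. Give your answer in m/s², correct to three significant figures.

250

ω = 2π·769/60 = 80.53 rad/s
x(θ) = r cosθ + √(L² − r² sin²θ); with ω constant, a = ω²·d²x/dθ².
d²x/dθ² = −r cosθ − r²(cos2θ)/√u − r⁴ sin²2θ/(4u^{3/2}),  u = L² − r² sin²θ = 0.0389271 m².
Substituting r = 0.0404 m, L = 0.1984 m, θ = 31.1°: d²x/dθ² = -0.038519 m.
a = ω²·d²x/dθ² = (80.53)²·(-0.038519) = -249.8 m/s²;  |a| = 249.8 m/s².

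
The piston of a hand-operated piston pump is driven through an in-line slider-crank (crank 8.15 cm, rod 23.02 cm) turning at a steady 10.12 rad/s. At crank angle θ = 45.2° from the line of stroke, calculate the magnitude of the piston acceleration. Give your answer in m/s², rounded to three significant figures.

ω = 10.12 rad/s
x(θ) = r cosθ + √(L² − r² sin²θ); with ω constant, a = ω²·d²x/dθ².
d²x/dθ² = −r cosθ − r²(cos2θ)/√u − r⁴ sin²2θ/(4u^{3/2}),  u = L² − r² sin²θ = 0.0496477 m².
Substituting r = 0.0815 m, L = 0.2302 m, θ = 45.2°: d²x/dθ² = -0.058217 m.
a = ω²·d²x/dθ² = (10.12)²·(-0.058217) = -5.9622 m/s²;  |a| = 5.9622 m/s².

5.96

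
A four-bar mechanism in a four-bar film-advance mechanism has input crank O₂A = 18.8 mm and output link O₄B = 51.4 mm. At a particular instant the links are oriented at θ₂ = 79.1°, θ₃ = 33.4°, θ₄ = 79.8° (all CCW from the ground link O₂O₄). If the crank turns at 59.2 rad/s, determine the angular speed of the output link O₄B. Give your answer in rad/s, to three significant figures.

ω₂ = 59.2 rad/s
Differentiating the loop-closure r₂e^{iθ₂}+r₃e^{iθ₃}=r₁+r₄e^{iθ₄} gives r₂ω₂e^{iθ₂}+r₃ω₃e^{iθ₃}=r₄ω₄e^{iθ₄}.
Eliminating the other unknown: ω₄ = r₂ω₂ sin(θ₂−θ₃) / [r₄ sin(θ₄−θ₃)].
Numerator sine = +0.71569; denominator sine = +0.72417.
Result = 0.0188·59.2·(+0.71569) / (0.0514·(+0.72417)) = +21.399 rad/s; magnitude 21.399 rad/s.

21.4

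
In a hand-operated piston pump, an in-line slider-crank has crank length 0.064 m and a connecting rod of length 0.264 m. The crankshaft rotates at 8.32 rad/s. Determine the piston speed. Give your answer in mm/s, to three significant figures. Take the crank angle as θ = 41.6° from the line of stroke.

418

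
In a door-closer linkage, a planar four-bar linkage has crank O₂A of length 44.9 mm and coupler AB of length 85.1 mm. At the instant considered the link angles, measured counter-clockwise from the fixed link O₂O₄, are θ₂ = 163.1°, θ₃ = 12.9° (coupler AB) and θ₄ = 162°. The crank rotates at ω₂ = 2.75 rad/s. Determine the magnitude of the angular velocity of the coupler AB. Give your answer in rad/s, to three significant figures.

ω₂ = 2.75 rad/s
Differentiating the loop-closure r₂e^{iθ₂}+r₃e^{iθ₃}=r₁+r₄e^{iθ₄} gives r₂ω₂e^{iθ₂}+r₃ω₃e^{iθ₃}=r₄ω₄e^{iθ₄}.
Eliminating the other unknown: ω₃ = r₂ω₂ sin(θ₄−θ₂) / [r₃ sin(θ₃−θ₄)].
Numerator sine = -0.01920; denominator sine = -0.51354.
Result = 0.0449·2.75·(-0.01920) / (0.0851·(-0.51354)) = +0.05424 rad/s; magnitude 0.05424 rad/s.

0.0542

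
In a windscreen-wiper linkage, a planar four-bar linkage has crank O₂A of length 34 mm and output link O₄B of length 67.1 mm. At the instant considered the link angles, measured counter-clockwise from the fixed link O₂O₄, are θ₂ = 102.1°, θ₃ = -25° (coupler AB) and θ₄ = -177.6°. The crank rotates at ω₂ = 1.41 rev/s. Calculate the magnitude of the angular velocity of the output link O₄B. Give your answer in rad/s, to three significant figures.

ω₂ = 8.859 rad/s (from 1.41 rev/s).
Differentiating the loop-closure r₂e^{iθ₂}+r₃e^{iθ₃}=r₁+r₄e^{iθ₄} gives r₂ω₂e^{iθ₂}+r₃ω₃e^{iθ₃}=r₄ω₄e^{iθ₄}.
Eliminating the other unknown: ω₄ = r₂ω₂ sin(θ₂−θ₃) / [r₄ sin(θ₄−θ₃)].
Numerator sine = +0.79758; denominator sine = -0.46020.
Result = 0.034·8.859·(+0.79758) / (0.0671·(-0.46020)) = -7.7801 rad/s; magnitude 7.7801 rad/s.

7.78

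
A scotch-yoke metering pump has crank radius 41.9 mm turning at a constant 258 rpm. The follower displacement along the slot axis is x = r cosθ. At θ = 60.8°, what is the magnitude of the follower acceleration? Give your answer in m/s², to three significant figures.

14.9

ω = 27.02 rad/s (from 258 rpm).
x = r cosθ ⇒ ẍ = −rω² cosθ (ω constant).
|a| = rω²|cosθ| = 0.0419·(27.02)²·|cos 60.8°| = 14.921 m/s².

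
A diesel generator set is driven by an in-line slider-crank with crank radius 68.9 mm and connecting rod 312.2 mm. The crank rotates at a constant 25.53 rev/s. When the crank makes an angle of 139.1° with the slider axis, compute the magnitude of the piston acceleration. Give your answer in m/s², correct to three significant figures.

1280

ω = 2π·25.5 = 160.4 rad/s
x(θ) = r cosθ + √(L² − r² sin²θ); with ω constant, a = ω²·d²x/dθ².
d²x/dθ² = −r cosθ − r²(cos2θ)/√u − r⁴ sin²2θ/(4u^{3/2}),  u = L² − r² sin²θ = 0.0954338 m².
Substituting r = 0.0689 m, L = 0.3122 m, θ = 139.1°: d²x/dθ² = +0.049699 m.
a = ω²·d²x/dθ² = (160.4)²·(+0.049699) = +1278.8 m/s²;  |a| = 1278.8 m/s².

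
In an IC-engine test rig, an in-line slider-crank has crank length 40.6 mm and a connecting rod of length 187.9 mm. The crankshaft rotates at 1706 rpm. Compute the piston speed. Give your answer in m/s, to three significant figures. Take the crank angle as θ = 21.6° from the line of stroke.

ω = 2π·1706/60 = 178.7 rad/s
For an in-line slider-crank, x = r cosθ + √(L² − r² sin²θ), so v = −rω sinθ·[1 + r cosθ/√(L² − r² sin²θ)].
With r = 0.0406 m, L = 0.1879 m, θ = 21.6°: √(L² − r² sin²θ) = 0.1873 m.
v = −0.0406·178.7·0.36812·[1 + 0.0406·0.92978/0.1873] = -3.2082 m/s.
|v| = 3.2082 m/s.

3.21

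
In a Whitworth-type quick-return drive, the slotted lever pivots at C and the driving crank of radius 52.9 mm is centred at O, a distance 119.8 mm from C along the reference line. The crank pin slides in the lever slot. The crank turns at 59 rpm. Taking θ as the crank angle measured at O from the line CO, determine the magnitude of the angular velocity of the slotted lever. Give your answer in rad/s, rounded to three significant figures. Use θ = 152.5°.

2.95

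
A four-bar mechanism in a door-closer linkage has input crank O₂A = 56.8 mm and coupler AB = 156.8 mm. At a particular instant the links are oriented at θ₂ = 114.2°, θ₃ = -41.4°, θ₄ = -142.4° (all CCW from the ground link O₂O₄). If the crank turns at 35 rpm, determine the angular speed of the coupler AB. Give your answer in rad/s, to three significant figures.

ω₂ = 3.665 rad/s (from 35 rpm).
Differentiating the loop-closure r₂e^{iθ₂}+r₃e^{iθ₃}=r₁+r₄e^{iθ₄} gives r₂ω₂e^{iθ₂}+r₃ω₃e^{iθ₃}=r₄ω₄e^{iθ₄}.
Eliminating the other unknown: ω₃ = r₂ω₂ sin(θ₄−θ₂) / [r₃ sin(θ₃−θ₄)].
Numerator sine = +0.97278; denominator sine = +0.98163.
Result = 0.0568·3.665·(+0.97278) / (0.1568·(+0.98163)) = +1.3157 rad/s; magnitude 1.3157 rad/s.

1.32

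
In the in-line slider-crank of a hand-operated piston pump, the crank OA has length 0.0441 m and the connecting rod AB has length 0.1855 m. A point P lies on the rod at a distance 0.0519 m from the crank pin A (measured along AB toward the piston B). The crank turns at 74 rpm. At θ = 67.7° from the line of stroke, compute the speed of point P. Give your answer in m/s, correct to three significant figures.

ω = 7.749 rad/s.  Crank-pin speed |V_A| = rω = 0.34174 m/s, perpendicular to OA.
Rod angle: sinφ = −(r/L) sinθ ⇒ φ = -12.706°; ω_rod = −rω cosθ/√(L²−r²sin²θ) = -0.71661 rad/s.
V_P = V_A + ω_rod × AP, with AP = 0.0519 m along the rod.
Components: V_Px = −rω sinθ − a·ω_rod·sinφ = -0.32436 m/s;  V_Py = rω cosθ + a·ω_rod·cosφ = +0.093395 m/s.
|V_P| = √(V_Px² + V_Py²) = 0.33754 m/s.

0.338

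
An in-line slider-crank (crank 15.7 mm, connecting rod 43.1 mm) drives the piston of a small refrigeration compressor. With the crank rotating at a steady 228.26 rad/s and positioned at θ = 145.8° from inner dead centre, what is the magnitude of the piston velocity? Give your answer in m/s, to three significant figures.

1.39

ω = 228.3 rad/s
For an in-line slider-crank, x = r cosθ + √(L² − r² sin²θ), so v = −rω sinθ·[1 + r cosθ/√(L² − r² sin²θ)].
With r = 0.0157 m, L = 0.0431 m, θ = 145.8°: √(L² − r² sin²θ) = 0.042187 m.
v = −0.0157·228.3·0.56208·[1 + 0.0157·-0.82708/0.042187] = -1.3943 m/s.
|v| = 1.3943 m/s.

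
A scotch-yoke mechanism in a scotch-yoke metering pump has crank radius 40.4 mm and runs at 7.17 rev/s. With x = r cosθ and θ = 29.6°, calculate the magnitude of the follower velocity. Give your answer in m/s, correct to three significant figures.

0.899

ω = 45.05 rad/s (from 7.17 rev/s).
x = r cosθ ⇒ ẋ = −rω sinθ.
|v| = rω|sinθ| = 0.0404·45.05·|sin 29.6°| = 0.89899 m/s.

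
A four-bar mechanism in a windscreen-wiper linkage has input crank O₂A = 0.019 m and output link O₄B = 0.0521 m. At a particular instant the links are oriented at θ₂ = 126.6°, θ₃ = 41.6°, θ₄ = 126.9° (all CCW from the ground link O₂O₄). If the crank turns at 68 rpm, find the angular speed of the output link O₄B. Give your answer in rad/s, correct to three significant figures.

ω₂ = 7.121 rad/s (from 68 rpm).
Differentiating the loop-closure r₂e^{iθ₂}+r₃e^{iθ₃}=r₁+r₄e^{iθ₄} gives r₂ω₂e^{iθ₂}+r₃ω₃e^{iθ₃}=r₄ω₄e^{iθ₄}.
Eliminating the other unknown: ω₄ = r₂ω₂ sin(θ₂−θ₃) / [r₄ sin(θ₄−θ₃)].
Numerator sine = +0.99619; denominator sine = +0.99664.
Result = 0.019·7.121·(+0.99619) / (0.0521·(+0.99664)) = +2.5957 rad/s; magnitude 2.5957 rad/s.

2.60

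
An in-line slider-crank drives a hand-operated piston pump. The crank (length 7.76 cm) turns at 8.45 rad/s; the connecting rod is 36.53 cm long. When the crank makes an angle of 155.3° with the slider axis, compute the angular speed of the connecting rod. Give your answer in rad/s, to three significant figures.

1.64

ω = 8.45 rad/s
The rod makes angle φ with the slider axis where L sinφ = r sinθ; differentiating, L cosφ·φ̇ = r ω cosθ.
L cosφ = √(L² − r² sin²θ) = 0.36386 m.
|ω_rod| = r ω |cosθ| / √(L² − r² sin²θ) = 0.0776·8.45·0.90851/0.36386 = 1.6373 rad/s.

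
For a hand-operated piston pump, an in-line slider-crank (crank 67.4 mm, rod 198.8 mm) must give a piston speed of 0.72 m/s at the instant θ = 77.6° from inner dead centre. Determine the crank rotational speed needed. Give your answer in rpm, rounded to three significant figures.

97.0

For an in-line slider-crank, |v_piston| = rω|sinθ|·[1 + r cosθ/√(L² − r² sin²θ)].
With r = 0.0674 m, L = 0.1988 m, θ = 77.6°: the bracketed kinematic factor |dx/dθ| = 0.070907 m.
ω = v/|dx/dθ| = 0.72/0.070907 = 10.154 rad/s.
N = 60ω/(2π) = 96.965 rpm.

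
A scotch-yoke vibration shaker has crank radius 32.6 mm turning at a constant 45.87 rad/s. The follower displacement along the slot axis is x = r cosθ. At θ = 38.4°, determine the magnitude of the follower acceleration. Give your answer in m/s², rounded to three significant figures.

53.8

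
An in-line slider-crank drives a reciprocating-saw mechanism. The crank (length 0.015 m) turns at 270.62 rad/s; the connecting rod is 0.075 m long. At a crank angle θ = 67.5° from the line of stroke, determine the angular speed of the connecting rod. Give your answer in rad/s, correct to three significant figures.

21.1

ω = 270.6 rad/s
The rod makes angle φ with the slider axis where L sinφ = r sinθ; differentiating, L cosφ·φ̇ = r ω cosθ.
L cosφ = √(L² − r² sin²θ) = 0.073709 m.
|ω_rod| = r ω |cosθ| / √(L² − r² sin²θ) = 0.015·270.6·0.38268/0.073709 = 21.075 rad/s.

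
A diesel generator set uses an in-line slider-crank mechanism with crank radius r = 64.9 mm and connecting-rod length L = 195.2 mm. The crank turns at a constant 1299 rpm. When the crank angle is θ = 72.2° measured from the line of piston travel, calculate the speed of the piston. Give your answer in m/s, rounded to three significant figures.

9.31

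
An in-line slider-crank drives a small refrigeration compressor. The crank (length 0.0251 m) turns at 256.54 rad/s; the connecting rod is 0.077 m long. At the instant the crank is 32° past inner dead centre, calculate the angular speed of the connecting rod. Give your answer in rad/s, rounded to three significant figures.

ω = 256.5 rad/s
The rod makes angle φ with the slider axis where L sinφ = r sinθ; differentiating, L cosφ·φ̇ = r ω cosθ.
L cosφ = √(L² − r² sin²θ) = 0.075842 m.
|ω_rod| = r ω |cosθ| / √(L² − r² sin²θ) = 0.0251·256.5·0.84805/0.075842 = 72.001 rad/s.

72.0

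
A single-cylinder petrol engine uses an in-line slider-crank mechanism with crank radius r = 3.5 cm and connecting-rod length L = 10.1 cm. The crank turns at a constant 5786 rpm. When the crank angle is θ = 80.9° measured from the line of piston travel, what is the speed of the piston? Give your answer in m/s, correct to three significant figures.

22.2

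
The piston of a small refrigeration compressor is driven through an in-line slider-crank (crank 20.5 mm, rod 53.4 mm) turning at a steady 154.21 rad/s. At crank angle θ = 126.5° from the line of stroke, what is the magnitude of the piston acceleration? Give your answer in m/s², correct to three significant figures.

340

ω = 154.2 rad/s
x(θ) = r cosθ + √(L² − r² sin²θ); with ω constant, a = ω²·d²x/dθ².
d²x/dθ² = −r cosθ − r²(cos2θ)/√u − r⁴ sin²2θ/(4u^{3/2}),  u = L² − r² sin²θ = 0.00258 m².
Substituting r = 0.0205 m, L = 0.0534 m, θ = 126.5°: d²x/dθ² = +0.014305 m.
a = ω²·d²x/dθ² = (154.2)²·(+0.014305) = +340.18 m/s²;  |a| = 340.18 m/s².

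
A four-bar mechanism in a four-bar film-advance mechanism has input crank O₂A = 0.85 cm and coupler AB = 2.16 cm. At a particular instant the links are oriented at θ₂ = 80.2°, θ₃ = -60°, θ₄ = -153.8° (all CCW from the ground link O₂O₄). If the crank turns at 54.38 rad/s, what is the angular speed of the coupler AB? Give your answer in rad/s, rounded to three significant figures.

17.4

ω₂ = 54.38 rad/s
Differentiating the loop-closure r₂e^{iθ₂}+r₃e^{iθ₃}=r₁+r₄e^{iθ₄} gives r₂ω₂e^{iθ₂}+r₃ω₃e^{iθ₃}=r₄ω₄e^{iθ₄}.
Eliminating the other unknown: ω₃ = r₂ω₂ sin(θ₄−θ₂) / [r₃ sin(θ₃−θ₄)].
Numerator sine = +0.80902; denominator sine = +0.99780.
Result = 0.0085·54.38·(+0.80902) / (0.0216·(+0.99780)) = +17.351 rad/s; magnitude 17.351 rad/s.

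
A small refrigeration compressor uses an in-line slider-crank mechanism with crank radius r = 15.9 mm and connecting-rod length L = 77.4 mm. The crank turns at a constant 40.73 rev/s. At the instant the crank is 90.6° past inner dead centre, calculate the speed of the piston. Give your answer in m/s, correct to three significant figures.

4.06

ω = 2π·40.7 = 255.9 rad/s
For an in-line slider-crank, x = r cosθ + √(L² − r² sin²θ), so v = −rω sinθ·[1 + r cosθ/√(L² − r² sin²θ)].
With r = 0.0159 m, L = 0.0774 m, θ = 90.6°: √(L² − r² sin²θ) = 0.075749 m.
v = −0.0159·255.9·0.99995·[1 + 0.0159·-0.01047/0.075749] = -4.0599 m/s.
|v| = 4.0599 m/s.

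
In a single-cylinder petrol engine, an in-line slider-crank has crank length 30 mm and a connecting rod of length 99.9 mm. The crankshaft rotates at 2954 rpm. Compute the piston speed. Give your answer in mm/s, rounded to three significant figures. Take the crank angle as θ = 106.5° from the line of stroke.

8110

ω = 2π·2954/60 = 309.3 rad/s
For an in-line slider-crank, x = r cosθ + √(L² − r² sin²θ), so v = −rω sinθ·[1 + r cosθ/√(L² − r² sin²θ)].
With r = 0.03 m, L = 0.0999 m, θ = 106.5°: √(L² − r² sin²θ) = 0.095669 m.
v = −0.03·309.3·0.95882·[1 + 0.03·-0.28402/0.095669] = -8.1056 m/s.
|v| = 8.1056 m/s = 8105.6 mm/s.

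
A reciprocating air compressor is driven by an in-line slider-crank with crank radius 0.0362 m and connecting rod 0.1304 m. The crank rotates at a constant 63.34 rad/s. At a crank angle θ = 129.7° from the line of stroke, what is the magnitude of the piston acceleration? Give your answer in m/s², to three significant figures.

99.6

ω = 63.34 rad/s
x(θ) = r cosθ + √(L² − r² sin²θ); with ω constant, a = ω²·d²x/dθ².
d²x/dθ² = −r cosθ − r²(cos2θ)/√u − r⁴ sin²2θ/(4u^{3/2}),  u = L² − r² sin²θ = 0.0162284 m².
Substituting r = 0.0362 m, L = 0.1304 m, θ = 129.7°: d²x/dθ² = +0.024815 m.
a = ω²·d²x/dθ² = (63.34)²·(+0.024815) = +99.557 m/s²;  |a| = 99.557 m/s².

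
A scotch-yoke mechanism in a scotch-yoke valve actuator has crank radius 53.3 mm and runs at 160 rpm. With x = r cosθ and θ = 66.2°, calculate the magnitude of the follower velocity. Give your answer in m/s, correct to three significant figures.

0.817

ω = 16.76 rad/s (from 160 rpm).
x = r cosθ ⇒ ẋ = −rω sinθ.
|v| = rω|sinθ| = 0.0533·16.76·|sin 66.2°| = 0.8171 m/s.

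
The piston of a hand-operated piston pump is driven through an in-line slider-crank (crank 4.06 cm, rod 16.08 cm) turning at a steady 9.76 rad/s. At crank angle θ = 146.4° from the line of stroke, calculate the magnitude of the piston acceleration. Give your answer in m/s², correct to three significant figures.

ω = 9.76 rad/s
x(θ) = r cosθ + √(L² − r² sin²θ); with ω constant, a = ω²·d²x/dθ².
d²x/dθ² = −r cosθ − r²(cos2θ)/√u − r⁴ sin²2θ/(4u^{3/2}),  u = L² − r² sin²θ = 0.0253518 m².
Substituting r = 0.0406 m, L = 0.1608 m, θ = 146.4°: d²x/dθ² = +0.029662 m.
a = ω²·d²x/dθ² = (9.76)²·(+0.029662) = +2.8255 m/s²;  |a| = 2.8255 m/s².

2.83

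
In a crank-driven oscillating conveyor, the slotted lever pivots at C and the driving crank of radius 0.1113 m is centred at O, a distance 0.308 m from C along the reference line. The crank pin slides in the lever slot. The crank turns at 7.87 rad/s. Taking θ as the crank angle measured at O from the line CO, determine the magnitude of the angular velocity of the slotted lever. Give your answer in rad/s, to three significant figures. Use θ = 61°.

ω = 7.87 rad/s
Crank pin A relative to C: A = (d + r cosθ, r sinθ); lever angle φ = atan2(r sinθ, d + r cosθ).
Differentiating tanφ: φ̇ = rω(d cosθ + r)/(d² + r² + 2dr cosθ).
d² + r² + 2dr cosθ = |CA|² = 0.140491 m²;  d cosθ + r = +0.26062 m.
|ω_lever| = |0.1113·7.87·+0.26062| / 0.140491 = 1.6249 rad/s.

1.62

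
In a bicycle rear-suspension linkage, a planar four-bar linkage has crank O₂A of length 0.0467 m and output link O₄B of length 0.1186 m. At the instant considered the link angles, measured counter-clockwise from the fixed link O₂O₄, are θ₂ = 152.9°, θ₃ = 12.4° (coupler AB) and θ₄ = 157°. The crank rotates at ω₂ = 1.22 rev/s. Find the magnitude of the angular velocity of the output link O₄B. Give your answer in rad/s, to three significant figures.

ω₂ = 7.665 rad/s (from 1.22 rev/s).
Differentiating the loop-closure r₂e^{iθ₂}+r₃e^{iθ₃}=r₁+r₄e^{iθ₄} gives r₂ω₂e^{iθ₂}+r₃ω₃e^{iθ₃}=r₄ω₄e^{iθ₄}.
Eliminating the other unknown: ω₄ = r₂ω₂ sin(θ₂−θ₃) / [r₄ sin(θ₄−θ₃)].
Numerator sine = +0.63608; denominator sine = +0.57928.
Result = 0.0467·7.665·(+0.63608) / (0.1186·(+0.57928)) = +3.3143 rad/s; magnitude 3.3143 rad/s.

3.31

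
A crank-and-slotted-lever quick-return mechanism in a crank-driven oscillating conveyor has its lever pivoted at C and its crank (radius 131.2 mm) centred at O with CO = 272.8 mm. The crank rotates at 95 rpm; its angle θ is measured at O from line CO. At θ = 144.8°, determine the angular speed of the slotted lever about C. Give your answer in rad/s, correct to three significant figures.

3.61

ω = 9.948 rad/s (from 95 rpm).
Crank pin A relative to C: A = (d + r cosθ, r sinθ); lever angle φ = atan2(r sinθ, d + r cosθ).
Differentiating tanφ: φ̇ = rω(d cosθ + r)/(d² + r² + 2dr cosθ).
d² + r² + 2dr cosθ = |CA|² = 0.0331398 m²;  d cosθ + r = -0.091717 m.
|ω_lever| = |0.1312·9.948·-0.091717| / 0.0331398 = 3.6123 rad/s.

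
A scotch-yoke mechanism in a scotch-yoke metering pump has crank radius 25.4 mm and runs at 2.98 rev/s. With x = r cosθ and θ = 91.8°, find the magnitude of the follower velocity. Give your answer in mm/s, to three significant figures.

ω = 18.72 rad/s (from 2.98 rev/s).
x = r cosθ ⇒ ẋ = −rω sinθ.
|v| = rω|sinθ| = 0.0254·18.72·|sin 91.8°| = 0.47535 m/s = 475.35 mm/s.

475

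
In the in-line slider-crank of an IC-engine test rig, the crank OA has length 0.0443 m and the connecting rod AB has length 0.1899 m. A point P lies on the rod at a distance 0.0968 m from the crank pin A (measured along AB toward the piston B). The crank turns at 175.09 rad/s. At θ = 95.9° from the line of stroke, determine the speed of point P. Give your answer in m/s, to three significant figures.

ω = 175.1 rad/s.  Crank-pin speed |V_A| = rω = 7.7565 m/s, perpendicular to OA.
Rod angle: sinφ = −(r/L) sinθ ⇒ φ = -13.417°; ω_rod = −rω cosθ/√(L²−r²sin²θ) = +4.3164 rad/s.
V_P = V_A + ω_rod × AP, with AP = 0.0968 m along the rod.
Components: V_Px = −rω sinθ − a·ω_rod·sinφ = -7.6184 m/s;  V_Py = rω cosθ + a·ω_rod·cosφ = -0.39089 m/s.
|V_P| = √(V_Px² + V_Py²) = 7.6285 m/s.

7.63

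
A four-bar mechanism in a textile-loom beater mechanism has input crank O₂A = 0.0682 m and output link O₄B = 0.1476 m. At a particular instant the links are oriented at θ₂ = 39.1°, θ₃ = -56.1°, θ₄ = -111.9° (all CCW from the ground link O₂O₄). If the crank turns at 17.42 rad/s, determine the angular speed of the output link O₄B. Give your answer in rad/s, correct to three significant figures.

9.69

ω₂ = 17.42 rad/s
Differentiating the loop-closure r₂e^{iθ₂}+r₃e^{iθ₃}=r₁+r₄e^{iθ₄} gives r₂ω₂e^{iθ₂}+r₃ω₃e^{iθ₃}=r₄ω₄e^{iθ₄}.
Eliminating the other unknown: ω₄ = r₂ω₂ sin(θ₂−θ₃) / [r₄ sin(θ₄−θ₃)].
Numerator sine = +0.99588; denominator sine = -0.82708.
Result = 0.0682·17.42·(+0.99588) / (0.1476·(-0.82708)) = -9.6919 rad/s; magnitude 9.6919 rad/s.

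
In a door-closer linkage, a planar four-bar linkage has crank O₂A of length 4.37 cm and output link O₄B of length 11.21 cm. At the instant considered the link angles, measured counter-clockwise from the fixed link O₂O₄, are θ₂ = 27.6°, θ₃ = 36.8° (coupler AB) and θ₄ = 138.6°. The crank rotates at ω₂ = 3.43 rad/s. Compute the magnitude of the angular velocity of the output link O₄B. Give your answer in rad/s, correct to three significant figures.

ω₂ = 3.43 rad/s
Differentiating the loop-closure r₂e^{iθ₂}+r₃e^{iθ₃}=r₁+r₄e^{iθ₄} gives r₂ω₂e^{iθ₂}+r₃ω₃e^{iθ₃}=r₄ω₄e^{iθ₄}.
Eliminating the other unknown: ω₄ = r₂ω₂ sin(θ₂−θ₃) / [r₄ sin(θ₄−θ₃)].
Numerator sine = -0.15988; denominator sine = +0.97887.
Result = 0.0437·3.43·(-0.15988) / (0.1121·(+0.97887)) = -0.2184 rad/s; magnitude 0.2184 rad/s.

0.218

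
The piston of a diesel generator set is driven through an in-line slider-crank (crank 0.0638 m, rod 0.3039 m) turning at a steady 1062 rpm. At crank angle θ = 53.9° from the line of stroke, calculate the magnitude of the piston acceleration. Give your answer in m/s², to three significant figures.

ω = 2π·1062/60 = 111.2 rad/s
x(θ) = r cosθ + √(L² − r² sin²θ); with ω constant, a = ω²·d²x/dθ².
d²x/dθ² = −r cosθ − r²(cos2θ)/√u − r⁴ sin²2θ/(4u^{3/2}),  u = L² − r² sin²θ = 0.0896978 m².
Substituting r = 0.0638 m, L = 0.3039 m, θ = 53.9°: d²x/dθ² = -0.033576 m.
a = ω²·d²x/dθ² = (111.2)²·(-0.033576) = -415.27 m/s²;  |a| = 415.27 m/s².

415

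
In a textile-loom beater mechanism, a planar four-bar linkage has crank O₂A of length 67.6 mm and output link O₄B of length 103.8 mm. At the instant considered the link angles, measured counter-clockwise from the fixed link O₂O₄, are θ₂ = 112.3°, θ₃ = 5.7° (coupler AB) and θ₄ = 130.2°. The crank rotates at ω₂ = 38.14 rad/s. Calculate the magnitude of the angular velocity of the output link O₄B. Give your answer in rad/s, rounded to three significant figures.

28.9

ω₂ = 38.14 rad/s
Differentiating the loop-closure r₂e^{iθ₂}+r₃e^{iθ₃}=r₁+r₄e^{iθ₄} gives r₂ω₂e^{iθ₂}+r₃ω₃e^{iθ₃}=r₄ω₄e^{iθ₄}.
Eliminating the other unknown: ω₄ = r₂ω₂ sin(θ₂−θ₃) / [r₄ sin(θ₄−θ₃)].
Numerator sine = +0.95832; denominator sine = +0.82413.
Result = 0.0676·38.14·(+0.95832) / (0.1038·(+0.82413)) = +28.883 rad/s; magnitude 28.883 rad/s.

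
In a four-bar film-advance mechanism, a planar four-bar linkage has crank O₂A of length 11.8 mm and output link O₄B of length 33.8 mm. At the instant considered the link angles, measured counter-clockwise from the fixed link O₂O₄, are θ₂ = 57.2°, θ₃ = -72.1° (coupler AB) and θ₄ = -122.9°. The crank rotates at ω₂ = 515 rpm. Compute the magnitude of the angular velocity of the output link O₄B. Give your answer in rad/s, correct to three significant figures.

18.8

ω₂ = 53.93 rad/s (from 515 rpm).
Differentiating the loop-closure r₂e^{iθ₂}+r₃e^{iθ₃}=r₁+r₄e^{iθ₄} gives r₂ω₂e^{iθ₂}+r₃ω₃e^{iθ₃}=r₄ω₄e^{iθ₄}.
Eliminating the other unknown: ω₄ = r₂ω₂ sin(θ₂−θ₃) / [r₄ sin(θ₄−θ₃)].
Numerator sine = +0.77384; denominator sine = -0.77494.
Result = 0.0118·53.93·(+0.77384) / (0.0338·(-0.77494)) = -18.801 rad/s; magnitude 18.801 rad/s.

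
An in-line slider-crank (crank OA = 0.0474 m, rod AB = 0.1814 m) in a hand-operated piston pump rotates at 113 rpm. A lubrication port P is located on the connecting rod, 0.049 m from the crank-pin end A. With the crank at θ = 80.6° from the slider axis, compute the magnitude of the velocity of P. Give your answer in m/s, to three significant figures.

0.564

ω = 11.83 rad/s.  Crank-pin speed |V_A| = rω = 0.5609 m/s, perpendicular to OA.
Rod angle: sinφ = −(r/L) sinθ ⇒ φ = -14.939°; ω_rod = −rω cosθ/√(L²−r²sin²θ) = -0.52268 rad/s.
V_P = V_A + ω_rod × AP, with AP = 0.049 m along the rod.
Components: V_Px = −rω sinθ − a·ω_rod·sinφ = -0.55997 m/s;  V_Py = rω cosθ + a·ω_rod·cosφ = +0.066864 m/s.
|V_P| = √(V_Px² + V_Py²) = 0.56395 m/s.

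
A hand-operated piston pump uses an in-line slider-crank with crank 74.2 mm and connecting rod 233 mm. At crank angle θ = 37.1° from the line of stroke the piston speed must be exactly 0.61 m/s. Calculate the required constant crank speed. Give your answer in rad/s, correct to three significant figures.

For an in-line slider-crank, |v_piston| = rω|sinθ|·[1 + r cosθ/√(L² − r² sin²θ)].
With r = 0.0742 m, L = 0.233 m, θ = 37.1°: the bracketed kinematic factor |dx/dθ| = 0.056342 m.
ω = v/|dx/dθ| = 0.61/0.056342 = 10.827 rad/s.

10.8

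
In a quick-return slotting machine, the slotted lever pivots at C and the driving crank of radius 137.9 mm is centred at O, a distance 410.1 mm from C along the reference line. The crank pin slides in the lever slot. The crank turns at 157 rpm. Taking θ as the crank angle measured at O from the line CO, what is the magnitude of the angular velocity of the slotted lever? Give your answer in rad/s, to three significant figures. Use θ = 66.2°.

ω = 16.44 rad/s (from 157 rpm).
Crank pin A relative to C: A = (d + r cosθ, r sinθ); lever angle φ = atan2(r sinθ, d + r cosθ).
Differentiating tanφ: φ̇ = rω(d cosθ + r)/(d² + r² + 2dr cosθ).
d² + r² + 2dr cosθ = |CA|² = 0.232842 m²;  d cosθ + r = +0.30339 m.
|ω_lever| = |0.1379·16.44·+0.30339| / 0.232842 = 2.9542 rad/s.

2.95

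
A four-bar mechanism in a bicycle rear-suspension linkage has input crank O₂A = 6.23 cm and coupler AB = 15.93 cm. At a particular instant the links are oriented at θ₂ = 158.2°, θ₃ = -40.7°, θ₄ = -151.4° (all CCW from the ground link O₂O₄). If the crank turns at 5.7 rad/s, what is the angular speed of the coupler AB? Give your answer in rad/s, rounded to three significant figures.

ω₂ = 5.7 rad/s
Differentiating the loop-closure r₂e^{iθ₂}+r₃e^{iθ₃}=r₁+r₄e^{iθ₄} gives r₂ω₂e^{iθ₂}+r₃ω₃e^{iθ₃}=r₄ω₄e^{iθ₄}.
Eliminating the other unknown: ω₃ = r₂ω₂ sin(θ₄−θ₂) / [r₃ sin(θ₃−θ₄)].
Numerator sine = +0.77051; denominator sine = +0.93544.
Result = 0.0623·5.7·(+0.77051) / (0.1593·(+0.93544)) = +1.8362 rad/s; magnitude 1.8362 rad/s.

1.84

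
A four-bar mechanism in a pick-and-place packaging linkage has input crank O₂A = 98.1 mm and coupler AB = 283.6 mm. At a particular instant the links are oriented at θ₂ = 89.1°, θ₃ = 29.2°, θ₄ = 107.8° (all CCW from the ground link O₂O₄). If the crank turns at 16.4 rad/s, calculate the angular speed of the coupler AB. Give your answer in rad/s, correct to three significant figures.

1.86

ω₂ = 16.4 rad/s
Differentiating the loop-closure r₂e^{iθ₂}+r₃e^{iθ₃}=r₁+r₄e^{iθ₄} gives r₂ω₂e^{iθ₂}+r₃ω₃e^{iθ₃}=r₄ω₄e^{iθ₄}.
Eliminating the other unknown: ω₃ = r₂ω₂ sin(θ₄−θ₂) / [r₃ sin(θ₃−θ₄)].
Numerator sine = +0.32061; denominator sine = -0.98027.
Result = 0.0981·16.4·(+0.32061) / (0.2836·(-0.98027)) = -1.8554 rad/s; magnitude 1.8554 rad/s.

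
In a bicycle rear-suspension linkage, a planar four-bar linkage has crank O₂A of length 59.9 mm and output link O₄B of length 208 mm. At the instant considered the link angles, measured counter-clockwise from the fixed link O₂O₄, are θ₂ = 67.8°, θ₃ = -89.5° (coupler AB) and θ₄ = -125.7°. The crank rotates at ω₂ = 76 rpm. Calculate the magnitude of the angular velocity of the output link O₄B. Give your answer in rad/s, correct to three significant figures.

ω₂ = 7.959 rad/s (from 76 rpm).
Differentiating the loop-closure r₂e^{iθ₂}+r₃e^{iθ₃}=r₁+r₄e^{iθ₄} gives r₂ω₂e^{iθ₂}+r₃ω₃e^{iθ₃}=r₄ω₄e^{iθ₄}.
Eliminating the other unknown: ω₄ = r₂ω₂ sin(θ₂−θ₃) / [r₄ sin(θ₄−θ₃)].
Numerator sine = +0.38591; denominator sine = -0.59061.
Result = 0.0599·7.959·(+0.38591) / (0.208·(-0.59061)) = -1.4976 rad/s; magnitude 1.4976 rad/s.

1.50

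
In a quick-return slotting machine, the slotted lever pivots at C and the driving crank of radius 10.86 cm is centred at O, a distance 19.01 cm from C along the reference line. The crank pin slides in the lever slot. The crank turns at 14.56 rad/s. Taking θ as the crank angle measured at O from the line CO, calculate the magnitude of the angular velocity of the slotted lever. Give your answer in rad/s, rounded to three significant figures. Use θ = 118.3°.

1.03

ω = 14.56 rad/s
Crank pin A relative to C: A = (d + r cosθ, r sinθ); lever angle φ = atan2(r sinθ, d + r cosθ).
Differentiating tanφ: φ̇ = rω(d cosθ + r)/(d² + r² + 2dr cosθ).
d² + r² + 2dr cosθ = |CA|² = 0.028357 m²;  d cosθ + r = +0.018476 m.
|ω_lever| = |0.1086·14.56·+0.018476| / 0.028357 = 1.0302 rad/s.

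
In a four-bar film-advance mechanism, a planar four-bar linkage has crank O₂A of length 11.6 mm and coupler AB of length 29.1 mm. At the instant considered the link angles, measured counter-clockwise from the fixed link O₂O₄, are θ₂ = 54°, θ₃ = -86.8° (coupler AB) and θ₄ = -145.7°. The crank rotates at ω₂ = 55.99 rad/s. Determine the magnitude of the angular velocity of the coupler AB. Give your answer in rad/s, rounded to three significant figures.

8.79

ω₂ = 55.99 rad/s
Differentiating the loop-closure r₂e^{iθ₂}+r₃e^{iθ₃}=r₁+r₄e^{iθ₄} gives r₂ω₂e^{iθ₂}+r₃ω₃e^{iθ₃}=r₄ω₄e^{iθ₄}.
Eliminating the other unknown: ω₃ = r₂ω₂ sin(θ₄−θ₂) / [r₃ sin(θ₃−θ₄)].
Numerator sine = +0.33710; denominator sine = +0.85627.
Result = 0.0116·55.99·(+0.33710) / (0.0291·(+0.85627)) = +8.7866 rad/s; magnitude 8.7866 rad/s.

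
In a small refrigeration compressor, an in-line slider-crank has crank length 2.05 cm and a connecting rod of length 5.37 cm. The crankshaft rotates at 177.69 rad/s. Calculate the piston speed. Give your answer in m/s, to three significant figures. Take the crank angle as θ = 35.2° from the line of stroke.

2.77

ω = 177.7 rad/s
For an in-line slider-crank, x = r cosθ + √(L² − r² sin²θ), so v = −rω sinθ·[1 + r cosθ/√(L² − r² sin²θ)].
With r = 0.0205 m, L = 0.0537 m, θ = 35.2°: √(L² − r² sin²θ) = 0.052384 m.
v = −0.0205·177.7·0.57643·[1 + 0.0205·0.81714/0.052384] = -2.7712 m/s.
|v| = 2.7712 m/s.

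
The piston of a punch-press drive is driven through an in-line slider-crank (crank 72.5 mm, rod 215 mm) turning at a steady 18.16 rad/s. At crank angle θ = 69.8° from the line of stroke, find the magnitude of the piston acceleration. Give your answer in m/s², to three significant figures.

1.90

ω = 18.16 rad/s
x(θ) = r cosθ + √(L² − r² sin²θ); with ω constant, a = ω²·d²x/dθ².
d²x/dθ² = −r cosθ − r²(cos2θ)/√u − r⁴ sin²2θ/(4u^{3/2}),  u = L² − r² sin²θ = 0.0415955 m².
Substituting r = 0.0725 m, L = 0.215 m, θ = 69.8°: d²x/dθ² = -0.0057495 m.
a = ω²·d²x/dθ² = (18.16)²·(-0.0057495) = -1.8961 m/s²;  |a| = 1.8961 m/s².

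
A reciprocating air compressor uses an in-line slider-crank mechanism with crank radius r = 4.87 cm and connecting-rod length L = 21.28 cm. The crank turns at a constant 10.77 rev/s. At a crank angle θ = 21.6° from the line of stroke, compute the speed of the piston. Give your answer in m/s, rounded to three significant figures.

1.47

ω = 2π·10.8 = 67.67 rad/s
For an in-line slider-crank, x = r cosθ + √(L² − r² sin²θ), so v = −rω sinθ·[1 + r cosθ/√(L² − r² sin²θ)].
With r = 0.0487 m, L = 0.2128 m, θ = 21.6°: √(L² − r² sin²θ) = 0.21204 m.
v = −0.0487·67.67·0.36812·[1 + 0.0487·0.92978/0.21204] = -1.4722 m/s.
|v| = 1.4722 m/s.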